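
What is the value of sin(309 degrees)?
sin(309 degrees) = -0.7771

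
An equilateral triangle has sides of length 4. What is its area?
Area = (sqrt(3)/4) * s²
Area = (sqrt(3)/4) * 4²
Area = (sqrt(3)/4) * 16
Area = 6.93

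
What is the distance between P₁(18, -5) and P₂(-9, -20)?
Using the distance formula: d = sqrt((x₂-x₁)² + (y₂-y₁)²)
dx = (-9) - 18 = -27
dy = (-20) - (-5) = -15
d = sqrt((-27)² + (-15)²) = sqrt(729 + 225) = sqrt(954) = 30.89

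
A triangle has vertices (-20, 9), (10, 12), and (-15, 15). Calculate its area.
Using the coordinate formula: Area = (1/2)|x₁(y₂-y₃) + x₂(y₃-y₁) + x₃(y₁-y₂)|
Area = (1/2)|(-20)(12-15) + 10(15-9) + (-15)(9-12)|
Area = (1/2)|(-20)*(-3) + 10*6 + (-15)*(-3)|
Area = (1/2)|60 + 60 + 45|
Area = (1/2)*165 = 82.50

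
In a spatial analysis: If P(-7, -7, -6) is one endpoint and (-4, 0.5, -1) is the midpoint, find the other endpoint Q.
Q = (2×(-4) - (-7), 2×0.5 - (-7), 2×(-1) - (-6)) = (-1, 8, 4)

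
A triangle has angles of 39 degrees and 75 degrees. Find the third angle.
Sum of angles in a triangle = 180 degrees
Third angle = 180 - 39 - 75
Third angle = 66 degrees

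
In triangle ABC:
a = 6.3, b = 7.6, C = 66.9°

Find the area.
Using A = ½ab·sin(C):
A = ½·6.3·7.6·sin(66.9°) = ½·47.88·0.919821 = 22.02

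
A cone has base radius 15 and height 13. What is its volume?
Volume = (1/3) * pi * r² * h
Volume = (1/3) * pi * 15² * 13
Volume = (1/3) * pi * 225 * 13
Volume = (1/3) * pi * 2925
Volume = 3063.05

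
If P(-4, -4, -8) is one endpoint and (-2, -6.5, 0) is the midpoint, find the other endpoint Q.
Q = (2×(-2) - (-4), 2×(-6.5) - (-4), 2×0 - (-8)) = (0, -9, 8)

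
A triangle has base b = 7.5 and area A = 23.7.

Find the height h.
A = ½bh  →  h = 2A/b
h = 2·23.7/7.5 = 6.32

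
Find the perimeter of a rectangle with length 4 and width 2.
Perimeter = 2 * (length + width)
Perimeter = 2 * (4 + 2)
Perimeter = 2 * 6
Perimeter = 12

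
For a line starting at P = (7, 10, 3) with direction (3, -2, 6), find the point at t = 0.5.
P(0.5) = (7 + 3(0.5), 10 + (-2)(0.5), 3 + 6(0.5)) = (8.5, 9, 6)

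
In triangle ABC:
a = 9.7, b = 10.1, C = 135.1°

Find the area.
Using A = ½ab·sin(C):
A = ½·9.7·10.1·sin(135.1°) = ½·97.97·0.705872 = 34.58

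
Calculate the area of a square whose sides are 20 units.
Area = s²
Area = 20²
Area = 400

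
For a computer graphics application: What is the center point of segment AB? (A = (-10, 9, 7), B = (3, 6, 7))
Midpoint = ((-10+3)/2, (9+6)/2, (7+7)/2) = (-3.5, 7.5, 7)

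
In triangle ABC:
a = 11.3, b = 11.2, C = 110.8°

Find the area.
Using A = ½ab·sin(C):
A = ½·11.3·11.2·sin(110.8°) = ½·126.56·0.934826 = 59.16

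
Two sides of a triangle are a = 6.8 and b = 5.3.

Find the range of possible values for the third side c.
By the triangle inequality: |a - b| < c < a + b
|6.8 - 5.3| < c < 6.8 + 5.3
1.5 < c < 12.1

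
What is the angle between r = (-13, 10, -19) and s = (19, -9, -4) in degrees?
r·s = -261, |r|² = 630, |s|² = 458
cos θ = -261/√288540 ≈ -0.4859
θ ≈ 119.1°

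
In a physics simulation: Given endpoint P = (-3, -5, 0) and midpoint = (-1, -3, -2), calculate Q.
Q = (2×(-1) - (-3), 2×(-3) - (-5), 2×(-2) - 0) = (1, -1, -4)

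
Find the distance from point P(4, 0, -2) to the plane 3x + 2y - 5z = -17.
d = |3(4) + 2(0) + (-5)(-2) - (-17)| / √(3² + 2² + (-5)²) = 39/√38 = 6.327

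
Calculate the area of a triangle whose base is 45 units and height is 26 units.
Area = (1/2) * base * height
Area = (1/2) * 45 * 26
Area = 585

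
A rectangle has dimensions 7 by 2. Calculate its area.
Area = length * width
Area = 7 * 2
Area = 14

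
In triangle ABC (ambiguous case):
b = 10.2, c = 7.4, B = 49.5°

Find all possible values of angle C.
sin(C)/c = sin(B)/b  →  sin(C) = c·sin(B)/b = 7.4·sin(49.5°)/10.2 = 0.551667
C₁ = arcsin(0.551667) = 33.48°,  C₂ = 180° - C₁ = 146.52°
Check C₂: A = 180° - 49.5° - 146.52° = -16.02° ≤ 0, rejected
C = 33.48° (one solution)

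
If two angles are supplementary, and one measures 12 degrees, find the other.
Supplementary angles sum to 180 degrees.
Other angle = 180 - 12
Other angle = 168 degrees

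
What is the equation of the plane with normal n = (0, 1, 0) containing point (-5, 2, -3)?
d = n·P = (0)(-5) + (1)(2) + (0)(-3) = 2
Plane: y = 2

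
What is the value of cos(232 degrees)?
cos(232 degrees) = -0.6157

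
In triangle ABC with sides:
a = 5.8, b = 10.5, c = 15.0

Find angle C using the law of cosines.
cos(C) = (a² + b² - c²)/(2ab)
cos(C) = (5.8² + 10.5² - 15.0²)/(2·5.8·10.5) = -81.11/121.8 = -0.665928
C = arccos(-0.665928) = 131.8°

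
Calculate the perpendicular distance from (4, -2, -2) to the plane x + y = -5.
d = |1(4) + 1(-2) + 0(-2) - (-5)| / √(1² + 1² + 0²) = 7/√2 = 4.95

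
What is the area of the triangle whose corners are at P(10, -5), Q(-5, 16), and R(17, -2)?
Using the coordinate formula: Area = (1/2)|x₁(y₂-y₃) + x₂(y₃-y₁) + x₃(y₁-y₂)|
Area = (1/2)|10(16-(-2)) + (-5)((-2)-(-5)) + 17((-5)-16)|
Area = (1/2)|10*18 + (-5)*3 + 17*(-21)|
Area = (1/2)|180 + (-15) + (-357)|
Area = (1/2)*192 = 96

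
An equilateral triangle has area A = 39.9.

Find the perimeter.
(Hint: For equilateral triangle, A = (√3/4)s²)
A = (√3/4)s²  →  s² = 4A/√3 = 4·39.9/√3 = 92.1451
s = 9.59922
Perimeter = 3s = 28.8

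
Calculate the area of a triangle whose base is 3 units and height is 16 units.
Area = (1/2) * base * height
Area = (1/2) * 3 * 16
Area = 24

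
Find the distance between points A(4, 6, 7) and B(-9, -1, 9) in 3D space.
d = √[(-13)² + (-7)² + (2)²] = √222 = 14.9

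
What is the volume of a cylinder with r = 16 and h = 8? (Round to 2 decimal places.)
Volume = pi * r² * h
Volume = pi * 16² * 8
Volume = pi * 256 * 8
Volume = pi * 2048
Volume = 6433.98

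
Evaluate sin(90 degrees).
sin(90 degrees) = 1
Decimal approximation: 1.0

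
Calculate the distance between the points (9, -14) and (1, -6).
Using the distance formula: d = sqrt((x₂-x₁)² + (y₂-y₁)²)
dx = 1 - 9 = -8
dy = (-6) - (-14) = 8
d = sqrt((-8)² + 8²) = sqrt(64 + 64) = sqrt(128) = 11.31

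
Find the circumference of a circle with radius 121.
Circumference = 2 * pi * r
Circumference = 2 * pi * 121
Circumference = 760.27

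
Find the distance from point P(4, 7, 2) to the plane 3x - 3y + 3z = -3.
d = |3(4) + (-3)(7) + 3(2) - (-3)| / √(3² + (-3)² + 3²) = 0/√27 = 0.0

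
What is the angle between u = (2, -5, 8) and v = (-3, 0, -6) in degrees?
u·v = -54, |u|² = 93, |v|² = 45
cos θ = -54/√4185 ≈ -0.8347
θ ≈ 146.6°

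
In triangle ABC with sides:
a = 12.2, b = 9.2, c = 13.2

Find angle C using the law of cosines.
cos(C) = (a² + b² - c²)/(2ab)
cos(C) = (12.2² + 9.2² - 13.2²)/(2·12.2·9.2) = 59.24/224.48 = 0.263899
C = arccos(0.263899) = 74.7°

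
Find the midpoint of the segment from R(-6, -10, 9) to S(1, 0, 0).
Midpoint = ((-6+1)/2, (-10+0)/2, (9+0)/2) = (-2.5, -5, 4.5)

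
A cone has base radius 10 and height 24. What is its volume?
Volume = (1/3) * pi * r² * h
Volume = (1/3) * pi * 10² * 24
Volume = (1/3) * pi * 100 * 24
Volume = (1/3) * pi * 2400
Volume = 2513.27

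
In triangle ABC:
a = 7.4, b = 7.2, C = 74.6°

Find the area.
Using A = ½ab·sin(C):
A = ½·7.4·7.2·sin(74.6°) = ½·53.28·0.964095 = 25.68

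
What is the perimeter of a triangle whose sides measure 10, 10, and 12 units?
Perimeter = sum of all sides
Perimeter = 10 + 10 + 12
Perimeter = 32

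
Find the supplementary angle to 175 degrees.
Supplementary angles sum to 180 degrees.
Other angle = 180 - 175
Other angle = 5 degrees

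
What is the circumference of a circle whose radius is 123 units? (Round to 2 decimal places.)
Circumference = 2 * pi * r
Circumference = 2 * pi * 123
Circumference = 772.83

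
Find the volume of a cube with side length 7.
Volume = s³
Volume = 7³
Volume = 343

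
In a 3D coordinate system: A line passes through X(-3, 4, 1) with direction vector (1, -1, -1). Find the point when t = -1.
P(-1) = (-3 + 1(-1), 4 + (-1)(-1), 1 + (-1)(-1)) = (-4, 5, 2)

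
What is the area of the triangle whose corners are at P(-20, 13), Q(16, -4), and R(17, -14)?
Using the coordinate formula: Area = (1/2)|x₁(y₂-y₃) + x₂(y₃-y₁) + x₃(y₁-y₂)|
Area = (1/2)|(-20)((-4)-(-14)) + 16((-14)-13) + 17(13-(-4))|
Area = (1/2)|(-20)*10 + 16*(-27) + 17*17|
Area = (1/2)|(-200) + (-432) + 289|
Area = (1/2)*343 = 171.50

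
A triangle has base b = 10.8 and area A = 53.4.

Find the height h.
A = ½bh  →  h = 2A/b
h = 2·53.4/10.8 = 9.889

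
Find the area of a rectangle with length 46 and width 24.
Area = length * width
Area = 46 * 24
Area = 1104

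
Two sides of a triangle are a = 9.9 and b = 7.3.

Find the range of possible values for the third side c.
By the triangle inequality: |a - b| < c < a + b
|9.9 - 7.3| < c < 9.9 + 7.3
2.6 < c < 17.2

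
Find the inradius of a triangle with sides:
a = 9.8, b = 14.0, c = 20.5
s = (a+b+c)/2 = (9.8+14.0+20.5)/2 = 22.15
Area = √(s(s-a)(s-b)(s-c)) = √(22.15·12.35·8.15·1.65) = 60.6514
r = Area/s = 60.6514/22.15 = 2.738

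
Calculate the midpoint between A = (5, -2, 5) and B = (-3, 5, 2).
Midpoint = ((5-3)/2, (-2+5)/2, (5+2)/2) = (1, 1.5, 3.5)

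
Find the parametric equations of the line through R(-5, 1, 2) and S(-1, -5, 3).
Direction vector d = S - R = (4, -6, 1)
x = -5 + 4t, y = 1 - 6t, z = 2 + t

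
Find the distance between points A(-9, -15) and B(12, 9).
Using the distance formula: d = sqrt((x₂-x₁)² + (y₂-y₁)²)
dx = 12 - (-9) = 21
dy = 9 - (-15) = 24
d = sqrt(21² + 24²) = sqrt(441 + 576) = sqrt(1017) = 31.89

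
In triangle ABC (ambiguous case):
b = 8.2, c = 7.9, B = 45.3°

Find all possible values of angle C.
sin(C)/c = sin(B)/b  →  sin(C) = c·sin(B)/b = 7.9·sin(45.3°)/8.2 = 0.684795
C₁ = arcsin(0.684795) = 43.22°,  C₂ = 180° - C₁ = 136.78°
Check C₂: A = 180° - 45.3° - 136.78° = -2.08° ≤ 0, rejected
C = 43.22° (one solution)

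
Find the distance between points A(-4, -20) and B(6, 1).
Using the distance formula: d = sqrt((x₂-x₁)² + (y₂-y₁)²)
dx = 6 - (-4) = 10
dy = 1 - (-20) = 21
d = sqrt(10² + 21²) = sqrt(100 + 441) = sqrt(541) = 23.26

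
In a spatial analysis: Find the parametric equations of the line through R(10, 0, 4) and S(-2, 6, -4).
Direction vector d = S - R = (-12, 6, -8)
x = 10 - 12t, y = 0 + 6t, z = 4 - 8t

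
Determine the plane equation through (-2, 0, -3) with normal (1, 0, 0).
d = n·P = (1)(-2) + (0)(0) + (0)(-3) = -2
Plane: x = -2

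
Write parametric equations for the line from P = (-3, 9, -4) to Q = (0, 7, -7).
Direction vector d = Q - P = (3, -2, -3)
x = -3 + 3t, y = 9 - 2t, z = -4 - 3t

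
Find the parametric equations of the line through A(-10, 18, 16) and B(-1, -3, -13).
Direction vector d = B - A = (9, -21, -29)
x = -10 + 9t, y = 18 - 21t, z = 16 - 29t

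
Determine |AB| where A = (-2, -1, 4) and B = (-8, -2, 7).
d = √[(-6)² + (-1)² + (3)²] = √46 = 6.782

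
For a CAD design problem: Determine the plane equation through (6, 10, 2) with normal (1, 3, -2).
d = n·P = (1)(6) + (3)(10) + (-2)(2) = 32
Plane: x + 3y - 2z = 32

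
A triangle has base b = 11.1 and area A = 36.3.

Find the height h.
A = ½bh  →  h = 2A/b
h = 2·36.3/11.1 = 6.541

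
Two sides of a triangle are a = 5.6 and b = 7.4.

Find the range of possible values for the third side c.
By the triangle inequality: |a - b| < c < a + b
|5.6 - 7.4| < c < 5.6 + 7.4
1.8 < c < 13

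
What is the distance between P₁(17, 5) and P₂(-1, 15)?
Using the distance formula: d = sqrt((x₂-x₁)² + (y₂-y₁)²)
dx = (-1) - 17 = -18
dy = 15 - 5 = 10
d = sqrt((-18)² + 10²) = sqrt(324 + 100) = sqrt(424) = 20.59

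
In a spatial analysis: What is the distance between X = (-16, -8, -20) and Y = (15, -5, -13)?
d = √[(31)² + (3)² + (7)²] = √1019 = 31.92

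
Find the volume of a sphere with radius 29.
Volume = (4/3) * pi * r³
Volume = (4/3) * pi * 29³
Volume = (4/3) * pi * 24389
Volume = 102160.40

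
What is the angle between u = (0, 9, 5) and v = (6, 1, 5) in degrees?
u·v = 34, |u|² = 106, |v|² = 62
cos θ = 34/√6572 ≈ 0.4194
θ ≈ 65.2°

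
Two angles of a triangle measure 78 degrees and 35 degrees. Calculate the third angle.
Sum of angles in a triangle = 180 degrees
Third angle = 180 - 78 - 35
Third angle = 67 degrees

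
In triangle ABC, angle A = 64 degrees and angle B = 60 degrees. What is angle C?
Sum of angles in a triangle = 180 degrees
Third angle = 180 - 64 - 60
Third angle = 56 degrees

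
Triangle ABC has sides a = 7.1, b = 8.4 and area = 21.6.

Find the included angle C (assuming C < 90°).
Area = ½ab·sin(C)  →  sin(C) = 2·Area/(ab)
sin(C) = 2·21.6/(7.1·8.4) = 0.724346
C = arcsin(0.724346) = 46.41°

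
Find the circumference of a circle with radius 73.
Circumference = 2 * pi * r
Circumference = 2 * pi * 73
Circumference = 458.67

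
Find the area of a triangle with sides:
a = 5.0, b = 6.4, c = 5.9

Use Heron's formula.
s = (a+b+c)/2 = (5.0+6.4+5.9)/2 = 8.65
A = √(s(s-a)(s-b)(s-c)) = √(8.65·3.65·2.25·2.75)
A = √195.355 = 13.98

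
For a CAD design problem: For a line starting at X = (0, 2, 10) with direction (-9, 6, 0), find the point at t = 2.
P(2) = (0 + (-9)(2), 2 + 6(2), 10 + 0(2)) = (-18, 14, 10)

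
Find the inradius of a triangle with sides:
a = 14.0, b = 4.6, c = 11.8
s = (a+b+c)/2 = (14.0+4.6+11.8)/2 = 15.2
Area = √(s(s-a)(s-b)(s-c)) = √(15.2·1.2·10.6·3.4) = 25.6392
r = Area/s = 25.6392/15.2 = 1.687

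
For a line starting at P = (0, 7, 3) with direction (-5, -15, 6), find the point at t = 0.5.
P(0.5) = (0 + (-5)(0.5), 7 + (-15)(0.5), 3 + 6(0.5)) = (-2.5, -0.5, 6)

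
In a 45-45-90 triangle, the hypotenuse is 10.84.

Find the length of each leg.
In a 45-45-90 triangle, hypotenuse = leg·√2  →  leg = hypotenuse/√2
leg = 10.84/√2 = 7.665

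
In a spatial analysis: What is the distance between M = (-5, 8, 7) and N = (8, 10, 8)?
d = √[(13)² + (2)² + (1)²] = √174 = 13.19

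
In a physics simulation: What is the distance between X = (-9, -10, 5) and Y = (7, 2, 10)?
d = √[(16)² + (12)² + (5)²] = √425 = 20.62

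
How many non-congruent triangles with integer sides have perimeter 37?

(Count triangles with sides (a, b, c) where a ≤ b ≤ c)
With a ≤ b ≤ c and a + b + c = 37, the triangle inequality a + b > c gives c < 37/2, so c ≤ 18.
Iterate a from 1 to ⌊p/3⌋ = 12; for each a, b ranges from a to ⌊(p−a)/2⌋ with c = p − a − b, keeping only c ≥ b.
Triples: (1, 18, 18), (2, 17, 18), (3, 16, 18), …
Count = 33 triangles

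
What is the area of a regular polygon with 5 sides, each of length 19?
For a regular 5-gon with side length s = 19:
Apothem a = s / (2*tan(pi/5)) = 19 / (2*tan(pi/5)) ≈ 13.0756
Perimeter P = 5 * 19 = 95
Area = (1/2) * P * a = (1/2) * 95 * 13.0756 = 621.09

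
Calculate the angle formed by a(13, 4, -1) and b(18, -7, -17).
a·b = 223, |a|² = 186, |b|² = 662
cos θ = 223/√123132 ≈ 0.6355
θ ≈ 50.54°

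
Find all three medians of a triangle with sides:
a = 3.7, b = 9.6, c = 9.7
Using m_x = ½√(2y² + 2z² - x²):
m_a = ½√(2·9.6² + 2·9.7² - 3.7²) = ½√358.81 = 9.471
m_b = ½√(2·3.7² + 2·9.7² - 9.6²) = ½√123.4 = 5.554
m_c = ½√(2·3.7² + 2·9.6² - 9.7²) = ½√117.61 = 5.422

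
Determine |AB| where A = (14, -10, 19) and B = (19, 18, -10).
d = √[(5)² + (28)² + (-29)²] = √1650 = 40.62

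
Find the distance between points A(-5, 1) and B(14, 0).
Using the distance formula: d = sqrt((x₂-x₁)² + (y₂-y₁)²)
dx = 14 - (-5) = 19
dy = 0 - 1 = -1
d = sqrt(19² + (-1)²) = sqrt(361 + 1) = sqrt(362) = 19.03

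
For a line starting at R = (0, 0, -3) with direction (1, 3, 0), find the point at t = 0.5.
P(0.5) = (0 + 1(0.5), 0 + 3(0.5), -3 + 0(0.5)) = (0.5, 1.5, -3)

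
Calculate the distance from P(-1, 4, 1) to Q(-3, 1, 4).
d = √[(-2)² + (-3)² + (3)²] = √22 = 4.69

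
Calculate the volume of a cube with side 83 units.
Volume = s³
Volume = 83³
Volume = 571787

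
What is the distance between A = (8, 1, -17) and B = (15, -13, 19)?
d = √[(7)² + (-14)² + (36)²] = √1541 = 39.26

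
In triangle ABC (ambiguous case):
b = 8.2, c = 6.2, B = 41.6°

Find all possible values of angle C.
sin(C)/c = sin(B)/b  →  sin(C) = c·sin(B)/b = 6.2·sin(41.6°)/8.2 = 0.501993
C₁ = arcsin(0.501993) = 30.13°,  C₂ = 180° - C₁ = 149.87°
Check C₂: A = 180° - 41.6° - 149.87° = -11.47° ≤ 0, rejected
C = 30.13° (one solution)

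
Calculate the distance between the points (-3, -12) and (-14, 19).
Using the distance formula: d = sqrt((x₂-x₁)² + (y₂-y₁)²)
dx = (-14) - (-3) = -11
dy = 19 - (-12) = 31
d = sqrt((-11)² + 31²) = sqrt(121 + 961) = sqrt(1082) = 32.89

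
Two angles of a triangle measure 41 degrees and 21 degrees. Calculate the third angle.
Sum of angles in a triangle = 180 degrees
Third angle = 180 - 41 - 21
Third angle = 118 degrees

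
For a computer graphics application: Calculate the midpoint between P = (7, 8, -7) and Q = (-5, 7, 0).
Midpoint = ((7-5)/2, (8+7)/2, (-7+0)/2) = (1, 7.5, -3.5)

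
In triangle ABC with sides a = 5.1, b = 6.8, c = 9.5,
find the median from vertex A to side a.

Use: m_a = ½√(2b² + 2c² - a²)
m_a = ½√(2·6.8² + 2·9.5² - 5.1²)
m_a = ½√(92.48 + 180.5 - 26.01) = ½√246.97 = 7.858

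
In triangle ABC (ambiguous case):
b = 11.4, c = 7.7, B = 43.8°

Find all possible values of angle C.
sin(C)/c = sin(B)/b  →  sin(C) = c·sin(B)/b = 7.7·sin(43.8°)/11.4 = 0.467500
C₁ = arcsin(0.467500) = 27.87°,  C₂ = 180° - C₁ = 152.13°
Check C₂: A = 180° - 43.8° - 152.13° = -15.93° ≤ 0, rejected
C = 27.87° (one solution)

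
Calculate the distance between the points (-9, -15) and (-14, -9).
Using the distance formula: d = sqrt((x₂-x₁)² + (y₂-y₁)²)
dx = (-14) - (-9) = -5
dy = (-9) - (-15) = 6
d = sqrt((-5)² + 6²) = sqrt(25 + 36) = sqrt(61) = 7.81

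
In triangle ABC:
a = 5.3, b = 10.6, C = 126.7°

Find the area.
Using A = ½ab·sin(C):
A = ½·5.3·10.6·sin(126.7°) = ½·56.18·0.801776 = 22.52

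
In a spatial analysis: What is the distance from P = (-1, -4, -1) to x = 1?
d = |1(-1) + 0(-4) + 0(-1) - (1)| / √(1² + 0² + 0²) = 2/√1 = 2.0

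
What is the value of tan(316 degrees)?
tan(316 degrees) = -0.9657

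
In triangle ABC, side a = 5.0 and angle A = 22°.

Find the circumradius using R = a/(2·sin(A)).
R = a/(2·sin(A)) = 5.0/(2·sin(22°))
R = 5.0/(2·0.374607) = 5.0/0.749213 = 6.674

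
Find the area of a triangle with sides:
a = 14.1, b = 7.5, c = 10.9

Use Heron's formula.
s = (a+b+c)/2 = (14.1+7.5+10.9)/2 = 16.25
A = √(s(s-a)(s-b)(s-c)) = √(16.25·2.15·8.75·5.35)
A = √1635.51 = 40.44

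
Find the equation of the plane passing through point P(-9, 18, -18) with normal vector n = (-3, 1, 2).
d = n·P = (-3)(-9) + (1)(18) + (2)(-18) = 9
Plane: -3x + y + 2z = 9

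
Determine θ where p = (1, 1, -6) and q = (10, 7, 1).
p·q = 11, |p|² = 38, |q|² = 150
cos θ = 11/√5700 ≈ 0.1457
θ ≈ 81.62°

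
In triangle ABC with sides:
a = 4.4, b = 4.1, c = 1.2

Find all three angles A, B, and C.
By the law of cosines:
cos(A) = (b² + c² - a²)/(2bc) = -0.112805  →  A = 96.48°
cos(B) = (a² + c² - b²)/(2ac) = 0.377841  →  B = 67.8°
cos(C) = (a² + b² - c²)/(2ab) = 0.962583  →  C = 15.72°
Check: A + B + C = 180.0° ✓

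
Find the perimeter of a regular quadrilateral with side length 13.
Perimeter = number of sides * side length
Perimeter = 4 * 13
Perimeter = 52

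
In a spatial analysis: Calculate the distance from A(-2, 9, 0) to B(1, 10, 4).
d = √[(3)² + (1)² + (4)²] = √26 = 5.099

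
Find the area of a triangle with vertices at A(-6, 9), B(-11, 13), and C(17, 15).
Using the coordinate formula: Area = (1/2)|x₁(y₂-y₃) + x₂(y₃-y₁) + x₃(y₁-y₂)|
Area = (1/2)|(-6)(13-15) + (-11)(15-9) + 17(9-13)|
Area = (1/2)|(-6)*(-2) + (-11)*6 + 17*(-4)|
Area = (1/2)|12 + (-66) + (-68)|
Area = (1/2)*122 = 61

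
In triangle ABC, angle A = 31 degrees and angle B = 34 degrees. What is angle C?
Sum of angles in a triangle = 180 degrees
Third angle = 180 - 31 - 34
Third angle = 115 degrees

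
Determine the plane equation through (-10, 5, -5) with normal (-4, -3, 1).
d = n·P = (-4)(-10) + (-3)(5) + (1)(-5) = 20
Plane: -4x - 3y + z = 20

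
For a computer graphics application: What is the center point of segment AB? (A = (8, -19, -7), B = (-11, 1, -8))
Midpoint = ((8-11)/2, (-19+1)/2, (-7-8)/2) = (-1.5, -9, -7.5)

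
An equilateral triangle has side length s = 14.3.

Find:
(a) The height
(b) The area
(a) Height h = s·√3/2 = 14.3·√3/2 = 12.38
(b) Area = (√3/4)·s² = (√3/4)·14.3² = (√3/4)·204.49 = 88.55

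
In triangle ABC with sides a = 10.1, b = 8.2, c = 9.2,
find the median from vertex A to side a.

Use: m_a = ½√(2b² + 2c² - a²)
m_a = ½√(2·8.2² + 2·9.2² - 10.1²)
m_a = ½√(134.48 + 169.28 - 102.01) = ½√201.75 = 7.102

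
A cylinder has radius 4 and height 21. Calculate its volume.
Volume = pi * r² * h
Volume = pi * 4² * 21
Volume = pi * 16 * 21
Volume = pi * 336
Volume = 1055.58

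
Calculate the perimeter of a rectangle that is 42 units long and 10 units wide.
Perimeter = 2 * (length + width)
Perimeter = 2 * (42 + 10)
Perimeter = 2 * 52
Perimeter = 104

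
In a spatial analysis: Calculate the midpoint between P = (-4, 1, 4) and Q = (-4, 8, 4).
Midpoint = ((-4-4)/2, (1+8)/2, (4+4)/2) = (-4, 4.5, 4)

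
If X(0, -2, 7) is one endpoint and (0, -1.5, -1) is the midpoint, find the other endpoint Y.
Y = (2×0 - 0, 2×(-1.5) - (-2), 2×(-1) - 7) = (0, -1, -9)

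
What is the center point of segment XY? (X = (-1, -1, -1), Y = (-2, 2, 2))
Midpoint = ((-1-2)/2, (-1+2)/2, (-1+2)/2) = (-1.5, 0.5, 0.5)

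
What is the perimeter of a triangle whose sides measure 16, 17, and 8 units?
Perimeter = sum of all sides
Perimeter = 16 + 17 + 8
Perimeter = 41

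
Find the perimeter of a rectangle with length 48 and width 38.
Perimeter = 2 * (length + width)
Perimeter = 2 * (48 + 38)
Perimeter = 2 * 86
Perimeter = 172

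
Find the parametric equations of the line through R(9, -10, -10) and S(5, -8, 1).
Direction vector d = S - R = (-4, 2, 11)
x = 9 - 4t, y = -10 + 2t, z = -10 + 11t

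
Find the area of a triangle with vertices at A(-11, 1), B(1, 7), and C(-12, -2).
Using the coordinate formula: Area = (1/2)|x₁(y₂-y₃) + x₂(y₃-y₁) + x₃(y₁-y₂)|
Area = (1/2)|(-11)(7-(-2)) + 1((-2)-1) + (-12)(1-7)|
Area = (1/2)|(-11)*9 + 1*(-3) + (-12)*(-6)|
Area = (1/2)|(-99) + (-3) + 72|
Area = (1/2)*30 = 15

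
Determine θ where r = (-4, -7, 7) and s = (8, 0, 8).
r·s = 24, |r|² = 114, |s|² = 128
cos θ = 24/√14592 ≈ 0.1987
θ ≈ 78.54°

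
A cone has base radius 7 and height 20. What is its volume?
Volume = (1/3) * pi * r² * h
Volume = (1/3) * pi * 7² * 20
Volume = (1/3) * pi * 49 * 20
Volume = (1/3) * pi * 980
Volume = 1026.25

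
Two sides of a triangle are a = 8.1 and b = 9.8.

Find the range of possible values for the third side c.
By the triangle inequality: |a - b| < c < a + b
|8.1 - 9.8| < c < 8.1 + 9.8
1.7 < c < 17.9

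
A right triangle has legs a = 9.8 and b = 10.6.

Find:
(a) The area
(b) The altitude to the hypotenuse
(a) Area = ½ab = ½·9.8·10.6 = 51.94
(b) Hypotenuse c = √(9.8² + 10.6²) = √208.4 = 14.4361
    Area = ½·c·h_c  →  h_c = 2·Area/c = 2·51.94/14.4361 = 7.196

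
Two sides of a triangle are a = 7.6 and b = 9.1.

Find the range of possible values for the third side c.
By the triangle inequality: |a - b| < c < a + b
|7.6 - 9.1| < c < 7.6 + 9.1
1.5 < c < 16.7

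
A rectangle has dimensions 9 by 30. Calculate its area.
Area = length * width
Area = 9 * 30
Area = 270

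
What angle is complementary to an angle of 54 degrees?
Complementary angles sum to 90 degrees.
Other angle = 90 - 54
Other angle = 36 degrees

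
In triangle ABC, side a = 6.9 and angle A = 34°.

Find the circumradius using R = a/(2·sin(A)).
R = a/(2·sin(A)) = 6.9/(2·sin(34°))
R = 6.9/(2·0.559193) = 6.9/1.118386 = 6.17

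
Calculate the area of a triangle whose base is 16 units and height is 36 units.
Area = (1/2) * base * height
Area = (1/2) * 16 * 36
Area = 288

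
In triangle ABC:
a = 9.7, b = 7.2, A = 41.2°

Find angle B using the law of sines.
sin(B)/b = sin(A)/a
sin(B) = b·sin(A)/a = 7.2·sin(41.2°)/9.7 = 0.488924
B = arcsin(0.488924) = 29.27°  (b ≤ a, so B ≤ A and the acute solution is unique)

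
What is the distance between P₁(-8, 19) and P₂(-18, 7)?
Using the distance formula: d = sqrt((x₂-x₁)² + (y₂-y₁)²)
dx = (-18) - (-8) = -10
dy = 7 - 19 = -12
d = sqrt((-10)² + (-12)²) = sqrt(100 + 144) = sqrt(244) = 15.62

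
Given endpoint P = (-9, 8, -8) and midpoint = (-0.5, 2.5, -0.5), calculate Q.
Q = (2×(-0.5) - (-9), 2×2.5 - 8, 2×(-0.5) - (-8)) = (8, -3, 7)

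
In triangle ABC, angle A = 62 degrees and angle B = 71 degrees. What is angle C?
Sum of angles in a triangle = 180 degrees
Third angle = 180 - 62 - 71
Third angle = 47 degrees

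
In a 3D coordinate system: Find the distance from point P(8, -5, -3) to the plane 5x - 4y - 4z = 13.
d = |5(8) + (-4)(-5) + (-4)(-3) - (13)| / √(5² + (-4)² + (-4)²) = 59/√57 = 7.815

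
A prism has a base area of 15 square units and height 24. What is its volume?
Volume = base area * height
Volume = 15 * 24
Volume = 360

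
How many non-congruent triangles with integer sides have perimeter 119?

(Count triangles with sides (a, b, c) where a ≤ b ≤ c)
With a ≤ b ≤ c and a + b + c = 119, the triangle inequality a + b > c gives c < 119/2, so c ≤ 59.
Iterate a from 1 to ⌊p/3⌋ = 39; for each a, b ranges from a to ⌊(p−a)/2⌋ with c = p − a − b, keeping only c ≥ b.
Triples: (1, 59, 59), (2, 58, 59), (3, 57, 59), …
Count = 310 triangles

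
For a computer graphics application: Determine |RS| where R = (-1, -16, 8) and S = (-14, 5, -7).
d = √[(-13)² + (21)² + (-15)²] = √835 = 28.9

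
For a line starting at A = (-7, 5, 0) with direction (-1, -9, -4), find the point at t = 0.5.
P(0.5) = (-7 + (-1)(0.5), 5 + (-9)(0.5), 0 + (-4)(0.5)) = (-7.5, 0.5, -2)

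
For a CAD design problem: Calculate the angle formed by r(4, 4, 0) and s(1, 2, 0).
r·s = 12, |r|² = 32, |s|² = 5
cos θ = 12/√160 ≈ 0.9487
θ ≈ 18.43°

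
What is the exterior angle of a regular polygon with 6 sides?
Exterior angle of a regular n-gon = 360/n
Exterior angle = 360/6
Exterior angle = 60 degrees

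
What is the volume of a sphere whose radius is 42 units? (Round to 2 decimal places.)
Volume = (4/3) * pi * r³
Volume = (4/3) * pi * 42³
Volume = (4/3) * pi * 74088
Volume = 310339.09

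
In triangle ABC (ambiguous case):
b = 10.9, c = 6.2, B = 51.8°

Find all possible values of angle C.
sin(C)/c = sin(B)/b  →  sin(C) = c·sin(B)/b = 6.2·sin(51.8°)/10.9 = 0.447001
C₁ = arcsin(0.447001) = 26.55°,  C₂ = 180° - C₁ = 153.45°
Check C₂: A = 180° - 51.8° - 153.45° = -25.25° ≤ 0, rejected
C = 26.55° (one solution)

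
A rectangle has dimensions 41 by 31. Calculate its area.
Area = length * width
Area = 41 * 31
Area = 1271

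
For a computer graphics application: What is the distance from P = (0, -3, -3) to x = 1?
d = |1(0) + 0(-3) + 0(-3) - (1)| / √(1² + 0² + 0²) = 1/√1 = 1.0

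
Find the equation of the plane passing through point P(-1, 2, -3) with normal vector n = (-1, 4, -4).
d = n·P = (-1)(-1) + (4)(2) + (-4)(-3) = 21
Plane: -x + 4y - 4z = 21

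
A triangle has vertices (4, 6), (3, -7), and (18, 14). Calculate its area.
Using the coordinate formula: Area = (1/2)|x₁(y₂-y₃) + x₂(y₃-y₁) + x₃(y₁-y₂)|
Area = (1/2)|4((-7)-14) + 3(14-6) + 18(6-(-7))|
Area = (1/2)|4*(-21) + 3*8 + 18*13|
Area = (1/2)|(-84) + 24 + 234|
Area = (1/2)*174 = 87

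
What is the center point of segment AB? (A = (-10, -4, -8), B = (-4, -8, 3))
Midpoint = ((-10-4)/2, (-4-8)/2, (-8+3)/2) = (-7, -6, -2.5)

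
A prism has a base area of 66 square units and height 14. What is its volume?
Volume = base area * height
Volume = 66 * 14
Volume = 924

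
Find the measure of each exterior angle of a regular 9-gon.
Exterior angle of a regular n-gon = 360/n
Exterior angle = 360/9
Exterior angle = 40 degrees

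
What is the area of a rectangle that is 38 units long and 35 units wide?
Area = length * width
Area = 38 * 35
Area = 1330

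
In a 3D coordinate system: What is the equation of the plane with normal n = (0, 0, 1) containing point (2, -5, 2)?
d = n·P = (0)(2) + (0)(-5) + (1)(2) = 2
Plane: z = 2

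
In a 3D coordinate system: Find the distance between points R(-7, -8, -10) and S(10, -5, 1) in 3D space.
d = √[(17)² + (3)² + (11)²] = √419 = 20.47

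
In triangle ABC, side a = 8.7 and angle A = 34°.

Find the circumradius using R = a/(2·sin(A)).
R = a/(2·sin(A)) = 8.7/(2·sin(34°))
R = 8.7/(2·0.559193) = 8.7/1.118386 = 7.779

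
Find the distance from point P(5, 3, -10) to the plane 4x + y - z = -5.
d = |4(5) + 1(3) + (-1)(-10) - (-5)| / √(4² + 1² + (-1)²) = 38/√18 = 8.957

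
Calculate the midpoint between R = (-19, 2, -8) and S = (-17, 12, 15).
Midpoint = ((-19-17)/2, (2+12)/2, (-8+15)/2) = (-18, 7, 3.5)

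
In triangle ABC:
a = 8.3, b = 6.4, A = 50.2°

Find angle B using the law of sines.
sin(B)/b = sin(A)/a
sin(B) = b·sin(A)/a = 6.4·sin(50.2°)/8.3 = 0.592411
B = arcsin(0.592411) = 36.33°  (b ≤ a, so B ≤ A and the acute solution is unique)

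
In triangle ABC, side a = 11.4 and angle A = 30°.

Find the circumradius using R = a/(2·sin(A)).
R = a/(2·sin(A)) = 11.4/(2·sin(30°))
R = 11.4/(2·0.500000) = 11.4/1.000000 = 11.4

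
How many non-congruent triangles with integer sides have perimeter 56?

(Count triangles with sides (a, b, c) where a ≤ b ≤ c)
With a ≤ b ≤ c and a + b + c = 56, the triangle inequality a + b > c gives c < 56/2, so c ≤ 27.
Iterate a from 1 to ⌊p/3⌋ = 18; for each a, b ranges from a to ⌊(p−a)/2⌋ with c = p − a − b, keeping only c ≥ b.
Triples: (2, 27, 27), (3, 26, 27), (4, 25, 27), …
Count = 65 triangles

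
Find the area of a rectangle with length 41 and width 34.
Area = length * width
Area = 41 * 34
Area = 1394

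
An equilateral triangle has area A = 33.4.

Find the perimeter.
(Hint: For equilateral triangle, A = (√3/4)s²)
A = (√3/4)s²  →  s² = 4A/√3 = 4·33.4/√3 = 77.134
s = 8.7826
Perimeter = 3s = 26.35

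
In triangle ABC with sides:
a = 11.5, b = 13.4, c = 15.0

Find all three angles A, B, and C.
By the law of cosines:
cos(A) = (b² + c² - a²)/(2bc) = 0.677388  →  A = 47.36°
cos(B) = (a² + c² - b²)/(2ac) = 0.515043  →  B = 59°
cos(C) = (a² + b² - c²)/(2ab) = 0.281668  →  C = 73.64°
Check: A + B + C = 180.0° ✓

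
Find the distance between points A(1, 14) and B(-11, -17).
Using the distance formula: d = sqrt((x₂-x₁)² + (y₂-y₁)²)
dx = (-11) - 1 = -12
dy = (-17) - 14 = -31
d = sqrt((-12)² + (-31)²) = sqrt(144 + 961) = sqrt(1105) = 33.24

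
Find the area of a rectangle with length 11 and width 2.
Area = length * width
Area = 11 * 2
Area = 22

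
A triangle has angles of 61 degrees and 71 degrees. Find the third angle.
Sum of angles in a triangle = 180 degrees
Third angle = 180 - 61 - 71
Third angle = 48 degrees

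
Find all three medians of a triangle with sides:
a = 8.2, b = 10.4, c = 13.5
Using m_x = ½√(2y² + 2z² - x²):
m_a = ½√(2·10.4² + 2·13.5² - 8.2²) = ½√513.58 = 11.33
m_b = ½√(2·8.2² + 2·13.5² - 10.4²) = ½√390.82 = 9.885
m_c = ½√(2·8.2² + 2·10.4² - 13.5²) = ½√168.55 = 6.491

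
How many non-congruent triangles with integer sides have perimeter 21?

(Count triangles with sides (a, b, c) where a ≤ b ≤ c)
With a ≤ b ≤ c and a + b + c = 21, the triangle inequality a + b > c gives c < 21/2, so c ≤ 10.
Iterate a from 1 to ⌊p/3⌋ = 7; for each a, b ranges from a to ⌊(p−a)/2⌋ with c = p − a − b, keeping only c ≥ b.
Triples: (1, 10, 10), (2, 9, 10), (3, 8, 10), …
Count = 12 triangles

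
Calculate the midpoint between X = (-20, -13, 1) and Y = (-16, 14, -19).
Midpoint = ((-20-16)/2, (-13+14)/2, (1-19)/2) = (-18, 0.5, -9)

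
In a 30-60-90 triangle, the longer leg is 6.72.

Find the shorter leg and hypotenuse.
In a 30-60-90 triangle, sides are in ratio 1 : √3 : 2.
Long leg = short leg·√3  →  short leg = 6.72/√3 = 3.88
Hypotenuse = 2·(short leg) = 2·6.72/√3 = 7.76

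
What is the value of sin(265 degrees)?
sin(265 degrees) = -0.9962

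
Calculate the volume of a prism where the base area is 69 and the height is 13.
Volume = base area * height
Volume = 69 * 13
Volume = 897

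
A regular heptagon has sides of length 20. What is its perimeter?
Perimeter = number of sides * side length
Perimeter = 7 * 20
Perimeter = 140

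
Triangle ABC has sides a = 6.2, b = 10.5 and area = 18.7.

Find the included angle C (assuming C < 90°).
Area = ½ab·sin(C)  →  sin(C) = 2·Area/(ab)
sin(C) = 2·18.7/(6.2·10.5) = 0.574501
C = arcsin(0.574501) = 35.06°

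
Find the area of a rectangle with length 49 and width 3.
Area = length * width
Area = 49 * 3
Area = 147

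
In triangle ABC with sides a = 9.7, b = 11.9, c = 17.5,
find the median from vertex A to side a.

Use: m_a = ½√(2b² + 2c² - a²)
m_a = ½√(2·11.9² + 2·17.5² - 9.7²)
m_a = ½√(283.22 + 612.5 - 94.09) = ½√801.63 = 14.16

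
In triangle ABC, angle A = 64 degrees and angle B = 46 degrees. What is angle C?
Sum of angles in a triangle = 180 degrees
Third angle = 180 - 64 - 46
Third angle = 70 degrees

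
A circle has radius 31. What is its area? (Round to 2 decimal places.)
Area = pi * r²
Area = pi * 31²
Area = pi * 961
Area = 3019.07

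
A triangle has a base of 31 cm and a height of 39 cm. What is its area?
Area = (1/2) * base * height
Area = (1/2) * 31 * 39
Area = 604.50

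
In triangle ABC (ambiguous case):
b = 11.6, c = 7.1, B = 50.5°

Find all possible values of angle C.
sin(C)/c = sin(B)/b  →  sin(C) = c·sin(B)/b = 7.1·sin(50.5°)/11.6 = 0.472287
C₁ = arcsin(0.472287) = 28.18°,  C₂ = 180° - C₁ = 151.82°
Check C₂: A = 180° - 50.5° - 151.82° = -22.32° ≤ 0, rejected
C = 28.18° (one solution)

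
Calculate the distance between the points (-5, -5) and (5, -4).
Using the distance formula: d = sqrt((x₂-x₁)² + (y₂-y₁)²)
dx = 5 - (-5) = 10
dy = (-4) - (-5) = 1
d = sqrt(10² + 1²) = sqrt(100 + 1) = sqrt(101) = 10.05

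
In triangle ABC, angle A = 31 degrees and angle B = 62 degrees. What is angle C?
Sum of angles in a triangle = 180 degrees
Third angle = 180 - 31 - 62
Third angle = 87 degrees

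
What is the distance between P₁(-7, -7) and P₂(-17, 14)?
Using the distance formula: d = sqrt((x₂-x₁)² + (y₂-y₁)²)
dx = (-17) - (-7) = -10
dy = 14 - (-7) = 21
d = sqrt((-10)² + 21²) = sqrt(100 + 441) = sqrt(541) = 23.26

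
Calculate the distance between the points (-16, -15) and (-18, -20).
Using the distance formula: d = sqrt((x₂-x₁)² + (y₂-y₁)²)
dx = (-18) - (-16) = -2
dy = (-20) - (-15) = -5
d = sqrt((-2)² + (-5)²) = sqrt(4 + 25) = sqrt(29) = 5.39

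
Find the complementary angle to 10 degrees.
Complementary angles sum to 90 degrees.
Other angle = 90 - 10
Other angle = 80 degrees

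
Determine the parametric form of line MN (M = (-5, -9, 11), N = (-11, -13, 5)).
Direction vector d = N - M = (-6, -4, -6)
x = -5 - 6t, y = -9 - 4t, z = 11 - 6t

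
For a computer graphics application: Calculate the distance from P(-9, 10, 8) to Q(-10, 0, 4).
d = √[(-1)² + (-10)² + (-4)²] = √117 = 10.82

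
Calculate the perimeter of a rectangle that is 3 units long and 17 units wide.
Perimeter = 2 * (length + width)
Perimeter = 2 * (3 + 17)
Perimeter = 2 * 20
Perimeter = 40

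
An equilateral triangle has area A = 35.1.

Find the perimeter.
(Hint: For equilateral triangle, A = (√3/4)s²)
A = (√3/4)s²  →  s² = 4A/√3 = 4·35.1/√3 = 81.06
s = 9.00333
Perimeter = 3s = 27.01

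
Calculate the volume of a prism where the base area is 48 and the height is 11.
Volume = base area * height
Volume = 48 * 11
Volume = 528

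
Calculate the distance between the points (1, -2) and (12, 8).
Using the distance formula: d = sqrt((x₂-x₁)² + (y₂-y₁)²)
dx = 12 - 1 = 11
dy = 8 - (-2) = 10
d = sqrt(11² + 10²) = sqrt(121 + 100) = sqrt(221) = 14.87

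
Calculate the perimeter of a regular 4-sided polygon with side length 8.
Perimeter = number of sides * side length
Perimeter = 4 * 8
Perimeter = 32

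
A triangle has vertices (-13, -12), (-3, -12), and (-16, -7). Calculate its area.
Using the coordinate formula: Area = (1/2)|x₁(y₂-y₃) + x₂(y₃-y₁) + x₃(y₁-y₂)|
Area = (1/2)|(-13)((-12)-(-7)) + (-3)((-7)-(-12)) + (-16)((-12)-(-12))|
Area = (1/2)|(-13)*(-5) + (-3)*5 + (-16)*0|
Area = (1/2)|65 + (-15) + 0|
Area = (1/2)*50 = 25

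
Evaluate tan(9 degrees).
tan(9 degrees) = 0.1584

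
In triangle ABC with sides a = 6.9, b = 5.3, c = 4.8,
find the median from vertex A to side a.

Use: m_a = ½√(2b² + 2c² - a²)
m_a = ½√(2·5.3² + 2·4.8² - 6.9²)
m_a = ½√(56.18 + 46.08 - 47.61) = ½√54.65 = 3.696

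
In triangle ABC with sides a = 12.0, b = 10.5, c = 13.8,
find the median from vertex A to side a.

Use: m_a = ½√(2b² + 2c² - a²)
m_a = ½√(2·10.5² + 2·13.8² - 12.0²)
m_a = ½√(220.5 + 380.88 - 144) = ½√457.38 = 10.69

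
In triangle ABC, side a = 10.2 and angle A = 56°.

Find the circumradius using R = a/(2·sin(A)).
R = a/(2·sin(A)) = 10.2/(2·sin(56°))
R = 10.2/(2·0.829038) = 10.2/1.658075 = 6.152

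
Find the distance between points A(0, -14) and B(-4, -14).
Using the distance formula: d = sqrt((x₂-x₁)² + (y₂-y₁)²)
dx = (-4) - 0 = -4
dy = (-14) - (-14) = 0
d = sqrt((-4)² + 0²) = sqrt(16 + 0) = sqrt(16) = 4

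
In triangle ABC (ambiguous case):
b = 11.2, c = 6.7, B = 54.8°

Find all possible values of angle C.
sin(C)/c = sin(B)/b  →  sin(C) = c·sin(B)/b = 6.7·sin(54.8°)/11.2 = 0.488828
C₁ = arcsin(0.488828) = 29.26°,  C₂ = 180° - C₁ = 150.74°
Check C₂: A = 180° - 54.8° - 150.74° = -25.54° ≤ 0, rejected
C = 29.26° (one solution)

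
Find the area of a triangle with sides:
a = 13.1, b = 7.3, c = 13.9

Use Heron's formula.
s = (a+b+c)/2 = (13.1+7.3+13.9)/2 = 17.15
A = √(s(s-a)(s-b)(s-c)) = √(17.15·4.05·9.85·3.25)
A = √2223.51 = 47.15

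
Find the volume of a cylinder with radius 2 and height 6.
Volume = pi * r² * h
Volume = pi * 2² * 6
Volume = pi * 4 * 6
Volume = pi * 24
Volume = 75.40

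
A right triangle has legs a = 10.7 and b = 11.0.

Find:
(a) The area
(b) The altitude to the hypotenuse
(a) Area = ½ab = ½·10.7·11.0 = 58.85
(b) Hypotenuse c = √(10.7² + 11.0²) = √235.49 = 15.3457
    Area = ½·c·h_c  →  h_c = 2·Area/c = 2·58.85/15.3457 = 7.67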